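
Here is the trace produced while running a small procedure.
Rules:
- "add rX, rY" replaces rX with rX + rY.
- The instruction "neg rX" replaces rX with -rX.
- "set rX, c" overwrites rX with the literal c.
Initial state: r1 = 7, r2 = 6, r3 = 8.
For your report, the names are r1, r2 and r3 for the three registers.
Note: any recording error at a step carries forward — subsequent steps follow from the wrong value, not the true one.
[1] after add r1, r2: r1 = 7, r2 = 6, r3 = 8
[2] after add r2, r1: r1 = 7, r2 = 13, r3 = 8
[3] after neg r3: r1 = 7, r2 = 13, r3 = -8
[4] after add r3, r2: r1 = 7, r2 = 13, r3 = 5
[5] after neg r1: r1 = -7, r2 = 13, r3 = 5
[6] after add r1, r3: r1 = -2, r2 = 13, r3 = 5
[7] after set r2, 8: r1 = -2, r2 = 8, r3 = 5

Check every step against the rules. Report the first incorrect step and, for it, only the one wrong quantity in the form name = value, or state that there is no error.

Recomputing the run from the initial state:
step 1: r1 = 13, r2 = 6, r3 = 8
step 2: r1 = 13, r2 = 19, r3 = 8
step 3: r1 = 13, r2 = 19, r3 = -8
step 4: r1 = 13, r2 = 19, r3 = 11
step 5: r1 = -13, r2 = 19, r3 = 11
step 6: r1 = -2, r2 = 19, r3 = 11
step 7: r1 = -2, r2 = 8, r3 = 11
The first disagreement with the trace is at step 1, where the value should be r1 = 13.

step 1, r1 = 13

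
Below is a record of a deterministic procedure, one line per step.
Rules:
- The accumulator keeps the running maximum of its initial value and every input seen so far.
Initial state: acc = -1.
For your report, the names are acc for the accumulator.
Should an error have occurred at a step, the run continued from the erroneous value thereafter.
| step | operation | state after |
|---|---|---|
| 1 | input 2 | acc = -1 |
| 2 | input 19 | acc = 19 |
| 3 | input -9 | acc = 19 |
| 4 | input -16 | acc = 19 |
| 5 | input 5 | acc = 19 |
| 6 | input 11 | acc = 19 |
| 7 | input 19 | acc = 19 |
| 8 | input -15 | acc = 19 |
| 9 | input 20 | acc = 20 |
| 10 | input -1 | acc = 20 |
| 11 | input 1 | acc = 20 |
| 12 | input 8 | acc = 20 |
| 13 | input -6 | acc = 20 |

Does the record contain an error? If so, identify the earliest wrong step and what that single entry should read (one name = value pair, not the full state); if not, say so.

Recomputing the run from the initial state:
step 1: acc = 2
step 2: acc = 19
step 3: acc = 19
step 4: acc = 19
step 5: acc = 19
step 6: acc = 19
step 7: acc = 19
step 8: acc = 19
step 9: acc = 20
step 10: acc = 20
step 11: acc = 20
step 12: acc = 20
step 13: acc = 20
The first disagreement with the record is at step 1, where the value should be acc = 2.

step 1, acc = 2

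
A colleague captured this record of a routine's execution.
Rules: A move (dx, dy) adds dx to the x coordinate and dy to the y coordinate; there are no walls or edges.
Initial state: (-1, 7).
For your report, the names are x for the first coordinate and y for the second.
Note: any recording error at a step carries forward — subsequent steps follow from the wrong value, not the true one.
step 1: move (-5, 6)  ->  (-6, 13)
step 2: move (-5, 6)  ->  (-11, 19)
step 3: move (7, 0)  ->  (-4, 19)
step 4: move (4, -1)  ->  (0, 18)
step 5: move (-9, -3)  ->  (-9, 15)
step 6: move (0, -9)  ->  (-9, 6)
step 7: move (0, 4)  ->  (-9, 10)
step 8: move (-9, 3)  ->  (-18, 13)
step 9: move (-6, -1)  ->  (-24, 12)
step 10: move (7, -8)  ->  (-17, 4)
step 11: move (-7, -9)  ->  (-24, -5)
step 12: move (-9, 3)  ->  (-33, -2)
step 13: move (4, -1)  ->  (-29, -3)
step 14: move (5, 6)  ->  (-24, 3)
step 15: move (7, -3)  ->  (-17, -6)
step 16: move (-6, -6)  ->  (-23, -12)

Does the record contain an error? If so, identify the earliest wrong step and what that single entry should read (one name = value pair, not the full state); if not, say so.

step 15, y = 0

Recomputing the run from the initial state:
step 1: x = -6, y = 13
step 2: x = -11, y = 19
step 3: x = -4, y = 19
step 4: x = 0, y = 18
step 5: x = -9, y = 15
step 6: x = -9, y = 6
step 7: x = -9, y = 10
step 8: x = -18, y = 13
step 9: x = -24, y = 12
step 10: x = -17, y = 4
step 11: x = -24, y = -5
step 12: x = -33, y = -2
step 13: x = -29, y = -3
step 14: x = -24, y = 3
step 15: x = -17, y = 0
step 16: x = -23, y = -6
The first disagreement with the record is at step 15, where the value should be y = 0.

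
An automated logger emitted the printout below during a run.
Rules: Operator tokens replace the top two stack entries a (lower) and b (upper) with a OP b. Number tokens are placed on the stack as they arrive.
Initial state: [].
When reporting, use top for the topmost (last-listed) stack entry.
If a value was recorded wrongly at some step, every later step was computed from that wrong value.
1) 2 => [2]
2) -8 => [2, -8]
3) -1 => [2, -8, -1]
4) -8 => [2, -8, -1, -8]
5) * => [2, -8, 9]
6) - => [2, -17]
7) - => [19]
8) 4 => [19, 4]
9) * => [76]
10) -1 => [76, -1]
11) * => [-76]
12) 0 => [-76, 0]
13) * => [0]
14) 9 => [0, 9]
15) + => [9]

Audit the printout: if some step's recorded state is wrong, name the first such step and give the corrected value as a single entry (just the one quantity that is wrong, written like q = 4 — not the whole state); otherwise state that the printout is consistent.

step 5, top = 8

Recomputing the run from the initial state:
step 1: [2]
step 2: [2, -8]
step 3: [2, -8, -1]
step 4: [2, -8, -1, -8]
step 5: [2, -8, 8]
step 6: [2, -16]
step 7: [18]
step 8: [18, 4]
step 9: [72]
step 10: [72, -1]
step 11: [-72]
step 12: [-72, 0]
step 13: [0]
step 14: [0, 9]
step 15: [9]
The first disagreement with the printout is at step 5, where the value should be top = 8.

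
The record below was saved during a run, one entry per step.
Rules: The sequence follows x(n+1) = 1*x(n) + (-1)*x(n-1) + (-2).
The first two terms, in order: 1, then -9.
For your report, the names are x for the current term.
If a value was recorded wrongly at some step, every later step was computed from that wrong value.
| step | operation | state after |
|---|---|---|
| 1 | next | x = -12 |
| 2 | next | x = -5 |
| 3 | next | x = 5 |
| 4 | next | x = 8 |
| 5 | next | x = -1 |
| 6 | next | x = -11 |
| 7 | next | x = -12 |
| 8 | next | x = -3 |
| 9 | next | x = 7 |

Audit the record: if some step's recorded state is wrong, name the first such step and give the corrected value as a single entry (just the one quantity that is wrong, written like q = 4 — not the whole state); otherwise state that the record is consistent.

Recomputing the run from the initial state:
step 1: x = -12
step 2: x = -5
step 3: x = 5
step 4: x = 8
step 5: x = 1
step 6: x = -9
step 7: x = -12
step 8: x = -5
step 9: x = 5
The first disagreement with the record is at step 5, where the value should be x = 1.

step 5, x = 1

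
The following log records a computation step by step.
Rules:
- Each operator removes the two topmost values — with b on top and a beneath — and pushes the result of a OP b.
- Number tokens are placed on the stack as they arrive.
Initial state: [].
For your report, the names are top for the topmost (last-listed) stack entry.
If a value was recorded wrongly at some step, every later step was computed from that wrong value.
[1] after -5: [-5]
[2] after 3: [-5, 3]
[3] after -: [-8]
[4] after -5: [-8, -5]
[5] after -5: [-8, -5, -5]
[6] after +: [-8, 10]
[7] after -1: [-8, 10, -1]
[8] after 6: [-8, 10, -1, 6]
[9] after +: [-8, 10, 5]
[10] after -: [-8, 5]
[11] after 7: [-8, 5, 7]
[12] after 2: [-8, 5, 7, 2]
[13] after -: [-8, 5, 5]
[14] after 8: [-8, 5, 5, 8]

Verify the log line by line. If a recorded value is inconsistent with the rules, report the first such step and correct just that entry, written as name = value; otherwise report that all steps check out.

step 6, top = -10

Recomputing the run from the initial state:
step 1: [-5]
step 2: [-5, 3]
step 3: [-8]
step 4: [-8, -5]
step 5: [-8, -5, -5]
step 6: [-8, -10]
step 7: [-8, -10, -1]
step 8: [-8, -10, -1, 6]
step 9: [-8, -10, 5]
step 10: [-8, -15]
step 11: [-8, -15, 7]
step 12: [-8, -15, 7, 2]
step 13: [-8, -15, 5]
step 14: [-8, -15, 5, 8]
The first disagreement with the log is at step 6, where the value should be top = -10.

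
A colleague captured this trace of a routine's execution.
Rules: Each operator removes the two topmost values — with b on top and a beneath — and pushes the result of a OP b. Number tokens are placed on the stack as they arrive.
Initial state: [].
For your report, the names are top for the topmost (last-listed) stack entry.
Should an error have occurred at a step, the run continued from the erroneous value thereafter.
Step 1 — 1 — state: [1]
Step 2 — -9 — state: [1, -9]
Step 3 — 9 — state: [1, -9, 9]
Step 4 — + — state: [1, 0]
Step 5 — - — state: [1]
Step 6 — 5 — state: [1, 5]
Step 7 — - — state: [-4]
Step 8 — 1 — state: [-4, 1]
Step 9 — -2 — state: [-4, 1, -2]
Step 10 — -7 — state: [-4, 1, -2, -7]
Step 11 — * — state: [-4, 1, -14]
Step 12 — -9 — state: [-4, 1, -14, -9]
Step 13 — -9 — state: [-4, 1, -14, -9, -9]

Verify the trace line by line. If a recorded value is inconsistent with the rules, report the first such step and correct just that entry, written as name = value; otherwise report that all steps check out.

step 11, top = 14

step 1: push 1: top = 1 -> agrees with the trace
step 2: push -9: top = -9 -> same as recorded
step 3: push 9: top = 9 -> matches
step 4: -9 + 9 = 0 -> in agreement
step 5: 1 - 0 = 1 -> no discrepancy
step 6: push 5: top = 5 -> confirmed correct
step 7: 1 - 5 = -4 -> exactly as logged
step 8: push 1: top = 1 -> confirmed correct
step 9: push -2: top = -2 -> matches
step 10: push -7: top = -7 -> in agreement
step 11: -2 * -7 = 14 -> the recorded entry deviates here
The audit stops at step 11: the recorded entry is wrong and should be top = 14.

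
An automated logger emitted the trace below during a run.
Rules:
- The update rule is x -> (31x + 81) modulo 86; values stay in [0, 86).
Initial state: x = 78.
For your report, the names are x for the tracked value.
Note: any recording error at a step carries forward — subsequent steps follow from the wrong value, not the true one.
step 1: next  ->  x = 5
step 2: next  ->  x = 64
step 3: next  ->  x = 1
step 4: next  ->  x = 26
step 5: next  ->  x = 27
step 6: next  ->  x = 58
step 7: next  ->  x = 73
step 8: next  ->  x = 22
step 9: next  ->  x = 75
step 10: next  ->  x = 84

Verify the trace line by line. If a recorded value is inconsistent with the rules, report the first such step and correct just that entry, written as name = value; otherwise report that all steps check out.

Recomputing the run from the initial state:
step 1: x = 5
step 2: x = 64
step 3: x = 1
step 4: x = 26
step 5: x = 27
step 6: x = 58
step 7: x = 73
step 8: x = 22
step 9: x = 75
step 10: x = 84
This matches the trace at every step.

no error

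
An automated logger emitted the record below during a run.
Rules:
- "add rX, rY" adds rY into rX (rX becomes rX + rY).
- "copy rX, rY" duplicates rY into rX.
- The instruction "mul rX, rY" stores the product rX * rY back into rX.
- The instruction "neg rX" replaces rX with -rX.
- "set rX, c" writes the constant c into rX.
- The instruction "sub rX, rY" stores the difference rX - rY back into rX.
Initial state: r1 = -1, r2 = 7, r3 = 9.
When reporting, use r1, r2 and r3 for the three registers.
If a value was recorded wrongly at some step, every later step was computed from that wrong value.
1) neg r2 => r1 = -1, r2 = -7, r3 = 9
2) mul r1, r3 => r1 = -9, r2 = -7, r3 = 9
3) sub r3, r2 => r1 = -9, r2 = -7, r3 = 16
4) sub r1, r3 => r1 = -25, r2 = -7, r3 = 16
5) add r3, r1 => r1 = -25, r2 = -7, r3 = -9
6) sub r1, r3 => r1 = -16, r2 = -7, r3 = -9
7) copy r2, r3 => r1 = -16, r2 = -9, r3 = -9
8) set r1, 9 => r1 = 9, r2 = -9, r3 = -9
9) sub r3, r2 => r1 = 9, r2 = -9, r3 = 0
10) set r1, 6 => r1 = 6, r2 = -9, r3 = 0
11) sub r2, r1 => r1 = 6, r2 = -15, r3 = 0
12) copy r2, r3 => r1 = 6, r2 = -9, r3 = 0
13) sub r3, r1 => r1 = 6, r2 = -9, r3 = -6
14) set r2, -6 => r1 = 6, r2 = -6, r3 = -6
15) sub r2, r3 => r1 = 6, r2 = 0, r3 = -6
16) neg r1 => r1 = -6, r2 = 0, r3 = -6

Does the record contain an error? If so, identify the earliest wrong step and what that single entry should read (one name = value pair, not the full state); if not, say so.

step 12, r2 = 0

Recomputing the run from the initial state:
step 1: r1 = -1, r2 = -7, r3 = 9
step 2: r1 = -9, r2 = -7, r3 = 9
step 3: r1 = -9, r2 = -7, r3 = 16
step 4: r1 = -25, r2 = -7, r3 = 16
step 5: r1 = -25, r2 = -7, r3 = -9
step 6: r1 = -16, r2 = -7, r3 = -9
step 7: r1 = -16, r2 = -9, r3 = -9
step 8: r1 = 9, r2 = -9, r3 = -9
step 9: r1 = 9, r2 = -9, r3 = 0
step 10: r1 = 6, r2 = -9, r3 = 0
step 11: r1 = 6, r2 = -15, r3 = 0
step 12: r1 = 6, r2 = 0, r3 = 0
step 13: r1 = 6, r2 = 0, r3 = -6
step 14: r1 = 6, r2 = -6, r3 = -6
step 15: r1 = 6, r2 = 0, r3 = -6
step 16: r1 = -6, r2 = 0, r3 = -6
The first disagreement with the record is at step 12, where the value should be r2 = 0.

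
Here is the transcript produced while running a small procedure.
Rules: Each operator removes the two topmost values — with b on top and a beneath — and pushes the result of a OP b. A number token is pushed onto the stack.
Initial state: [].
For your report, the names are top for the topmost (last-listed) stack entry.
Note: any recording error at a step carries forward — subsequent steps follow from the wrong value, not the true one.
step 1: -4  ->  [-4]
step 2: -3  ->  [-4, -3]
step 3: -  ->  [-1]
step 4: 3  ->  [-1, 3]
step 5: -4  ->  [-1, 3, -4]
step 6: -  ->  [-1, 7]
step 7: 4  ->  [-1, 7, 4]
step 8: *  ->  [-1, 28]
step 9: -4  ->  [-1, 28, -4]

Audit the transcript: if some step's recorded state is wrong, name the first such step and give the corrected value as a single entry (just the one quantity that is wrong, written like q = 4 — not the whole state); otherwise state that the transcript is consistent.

no error

Step 1: push -4: top = -4 — in agreement.
Step 2: push -3: top = -3 — no discrepancy.
Step 3: -4 - -3 = -1 — in agreement.
Step 4: push 3: top = 3 — matches.
Step 5: push -4: top = -4 — checks out.
Step 6: 3 - -4 = 7 — verified.
Step 7: push 4: top = 4 — no discrepancy.
Step 8: 7 * 4 = 28 — checks out.
Step 9: push -4: top = -4 — same as recorded.
The whole run recomputes cleanly — no discrepancies.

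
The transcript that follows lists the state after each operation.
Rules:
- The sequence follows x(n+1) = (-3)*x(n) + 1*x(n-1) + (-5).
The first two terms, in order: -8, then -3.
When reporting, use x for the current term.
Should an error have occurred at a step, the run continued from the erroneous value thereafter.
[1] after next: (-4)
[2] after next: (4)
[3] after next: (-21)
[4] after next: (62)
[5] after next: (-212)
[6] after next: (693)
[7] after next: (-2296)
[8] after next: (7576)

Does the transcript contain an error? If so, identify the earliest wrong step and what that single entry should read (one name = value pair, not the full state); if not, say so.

step 1: x = -3*(-3) + (1)*(-8) + (-5) = -4 -> verified
step 2: x = -3*(-4) + (1)*(-3) + (-5) = 4 -> consistent with the transcript
step 3: x = -3*(4) + (1)*(-4) + (-5) = -21 -> matches
step 4: x = -3*(-21) + (1)*(4) + (-5) = 62 -> exactly as logged
step 5: x = -3*(62) + (1)*(-21) + (-5) = -212 -> verified
step 6: x = -3*(-212) + (1)*(62) + (-5) = 693 -> same as recorded
step 7: x = -3*(693) + (1)*(-212) + (-5) = -2296 -> checks out
step 8: x = -3*(-2296) + (1)*(693) + (-5) = 7576 -> checks out
The recomputation confirms every line.

no error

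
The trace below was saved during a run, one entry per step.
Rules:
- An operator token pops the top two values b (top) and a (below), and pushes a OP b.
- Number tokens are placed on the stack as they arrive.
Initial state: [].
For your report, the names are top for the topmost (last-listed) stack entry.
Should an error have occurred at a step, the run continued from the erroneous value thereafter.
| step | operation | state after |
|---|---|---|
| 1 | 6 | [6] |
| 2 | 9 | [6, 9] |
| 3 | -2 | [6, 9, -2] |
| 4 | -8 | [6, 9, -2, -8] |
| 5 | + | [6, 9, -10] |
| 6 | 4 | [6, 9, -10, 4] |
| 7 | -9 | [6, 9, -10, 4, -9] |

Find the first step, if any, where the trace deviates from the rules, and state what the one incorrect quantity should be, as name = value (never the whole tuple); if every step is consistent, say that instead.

no error

Step 1: push 6: top = 6 — in agreement.
Step 2: push 9: top = 9 — in agreement.
Step 3: push -2: top = -2 — consistent with the trace.
Step 4: push -8: top = -8 — consistent with the trace.
Step 5: -2 + -8 = -10 — no discrepancy.
Step 6: push 4: top = 4 — agrees with the trace.
Step 7: push -9: top = -9 — consistent with the trace.
The whole run recomputes cleanly — no discrepancies.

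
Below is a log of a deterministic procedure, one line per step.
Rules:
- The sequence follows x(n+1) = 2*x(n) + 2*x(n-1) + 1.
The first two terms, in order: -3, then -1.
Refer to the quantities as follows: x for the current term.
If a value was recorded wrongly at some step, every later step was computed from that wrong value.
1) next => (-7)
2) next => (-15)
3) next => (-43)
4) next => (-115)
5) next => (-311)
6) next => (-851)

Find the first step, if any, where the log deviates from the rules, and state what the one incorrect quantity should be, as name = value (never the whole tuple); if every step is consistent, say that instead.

step 5, x = -315

Step 1: x = 2*(-1) + (2)*(-3) + (1) = -7 — in agreement.
Step 2: x = 2*(-7) + (2)*(-1) + (1) = -15 — in agreement.
Step 3: x = 2*(-15) + (2)*(-7) + (1) = -43 — matches.
Step 4: x = 2*(-43) + (2)*(-15) + (1) = -115 — confirmed correct.
Step 5: x = 2*(-115) + (2)*(-43) + (1) = -315 — first mismatch against the log.
So the first discrepancy is step 5, where the right value is x = -315.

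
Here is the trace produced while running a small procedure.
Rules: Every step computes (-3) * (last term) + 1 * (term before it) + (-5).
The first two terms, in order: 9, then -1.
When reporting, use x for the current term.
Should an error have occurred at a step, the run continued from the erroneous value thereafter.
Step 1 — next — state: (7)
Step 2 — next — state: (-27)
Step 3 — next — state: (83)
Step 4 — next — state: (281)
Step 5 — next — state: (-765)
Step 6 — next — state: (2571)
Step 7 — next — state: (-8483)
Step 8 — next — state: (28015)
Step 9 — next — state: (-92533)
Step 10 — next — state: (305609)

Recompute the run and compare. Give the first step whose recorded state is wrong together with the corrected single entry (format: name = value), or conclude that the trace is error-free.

step 4, x = -281

Recomputing the run from the initial state:
step 1: x = 7
step 2: x = -27
step 3: x = 83
step 4: x = -281
step 5: x = 921
step 6: x = -3049
step 7: x = 10063
step 8: x = -33243
step 9: x = 109787
step 10: x = -362609
The first disagreement with the trace is at step 4, where the value should be x = -281.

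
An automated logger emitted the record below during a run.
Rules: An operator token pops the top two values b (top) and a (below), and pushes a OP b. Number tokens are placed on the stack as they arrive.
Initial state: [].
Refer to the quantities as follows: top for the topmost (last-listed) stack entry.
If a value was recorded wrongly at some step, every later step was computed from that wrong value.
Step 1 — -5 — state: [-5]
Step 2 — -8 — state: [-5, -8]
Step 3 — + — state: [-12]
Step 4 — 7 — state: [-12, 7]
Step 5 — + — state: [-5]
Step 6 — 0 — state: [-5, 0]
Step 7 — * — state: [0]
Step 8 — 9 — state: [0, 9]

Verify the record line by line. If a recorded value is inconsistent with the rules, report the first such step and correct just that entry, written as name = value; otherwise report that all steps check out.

Recomputing the run from the initial state:
step 1: [-5]
step 2: [-5, -8]
step 3: [-13]
step 4: [-13, 7]
step 5: [-6]
step 6: [-6, 0]
step 7: [0]
step 8: [0, 9]
The first disagreement with the record is at step 3, where the value should be top = -13.

step 3, top = -13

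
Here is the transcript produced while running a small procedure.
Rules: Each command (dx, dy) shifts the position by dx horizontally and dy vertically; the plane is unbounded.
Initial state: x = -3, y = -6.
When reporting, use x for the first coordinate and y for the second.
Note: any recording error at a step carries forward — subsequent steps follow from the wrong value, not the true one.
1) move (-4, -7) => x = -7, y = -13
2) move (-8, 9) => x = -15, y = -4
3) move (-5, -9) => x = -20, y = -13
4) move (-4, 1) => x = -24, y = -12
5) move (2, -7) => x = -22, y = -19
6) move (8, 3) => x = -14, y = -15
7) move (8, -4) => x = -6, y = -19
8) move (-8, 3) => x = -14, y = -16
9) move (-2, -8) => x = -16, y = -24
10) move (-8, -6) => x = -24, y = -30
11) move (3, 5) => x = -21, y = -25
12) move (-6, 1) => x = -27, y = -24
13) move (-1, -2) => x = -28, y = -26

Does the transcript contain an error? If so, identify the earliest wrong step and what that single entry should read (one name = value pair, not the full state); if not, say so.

step 6, y = -16

Step 1: x = -3 + (-4) = -7, y = -6 + (-7) = -13 — matches.
Step 2: x = -7 + (-8) = -15, y = -13 + (9) = -4 — matches.
Step 3: x = -15 + (-5) = -20, y = -4 + (-9) = -13 — in agreement.
Step 4: x = -20 + (-4) = -24, y = -13 + (1) = -12 — checks out.
Step 5: x = -24 + (2) = -22, y = -12 + (-7) = -19 — exactly as logged.
Step 6: x = -22 + (8) = -14, y = -19 + (3) = -16 — a discrepancy with the transcript.
First incorrect step: 6; the correct value is y = -16.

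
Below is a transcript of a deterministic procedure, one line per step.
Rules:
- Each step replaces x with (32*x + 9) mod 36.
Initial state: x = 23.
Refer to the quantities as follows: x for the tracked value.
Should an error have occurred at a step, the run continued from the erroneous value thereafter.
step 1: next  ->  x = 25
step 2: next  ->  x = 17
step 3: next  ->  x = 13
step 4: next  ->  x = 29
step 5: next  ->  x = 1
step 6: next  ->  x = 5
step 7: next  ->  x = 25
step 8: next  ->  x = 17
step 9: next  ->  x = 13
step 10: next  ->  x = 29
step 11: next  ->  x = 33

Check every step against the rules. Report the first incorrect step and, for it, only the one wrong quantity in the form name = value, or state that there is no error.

1. x = (32*23 + 9) mod 36 = 25 (agrees with the transcript)
2. x = (32*25 + 9) mod 36 = 17 (in agreement)
3. x = (32*17 + 9) mod 36 = 13 (in agreement)
4. x = (32*13 + 9) mod 36 = 29 (exactly as logged)
5. x = (32*29 + 9) mod 36 = 1 (exactly as logged)
6. x = (32*1 + 9) mod 36 = 5 (consistent with the transcript)
7. x = (32*5 + 9) mod 36 = 25 (agrees with the transcript)
8. x = (32*25 + 9) mod 36 = 17 (verified)
9. x = (32*17 + 9) mod 36 = 13 (checks out)
10. x = (32*13 + 9) mod 36 = 29 (same as recorded)
11. x = (32*29 + 9) mod 36 = 1 (the recorded entry deviates here)
That makes step 11 the first incorrect line — x = 1 is what it should show.

step 11, x = 1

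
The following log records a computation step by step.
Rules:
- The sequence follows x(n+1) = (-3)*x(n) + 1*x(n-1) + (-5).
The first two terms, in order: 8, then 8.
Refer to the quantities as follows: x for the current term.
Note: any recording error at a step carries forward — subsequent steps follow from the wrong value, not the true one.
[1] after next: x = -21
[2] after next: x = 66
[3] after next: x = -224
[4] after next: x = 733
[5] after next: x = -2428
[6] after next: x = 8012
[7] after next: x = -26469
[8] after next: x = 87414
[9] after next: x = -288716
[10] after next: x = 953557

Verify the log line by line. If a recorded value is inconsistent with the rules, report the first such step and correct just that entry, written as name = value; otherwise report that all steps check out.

no error

Recomputing the run from the initial state:
step 1: x = -21
step 2: x = 66
step 3: x = -224
step 4: x = 733
step 5: x = -2428
step 6: x = 8012
step 7: x = -26469
step 8: x = 87414
step 9: x = -288716
step 10: x = 953557
This matches the log at every step.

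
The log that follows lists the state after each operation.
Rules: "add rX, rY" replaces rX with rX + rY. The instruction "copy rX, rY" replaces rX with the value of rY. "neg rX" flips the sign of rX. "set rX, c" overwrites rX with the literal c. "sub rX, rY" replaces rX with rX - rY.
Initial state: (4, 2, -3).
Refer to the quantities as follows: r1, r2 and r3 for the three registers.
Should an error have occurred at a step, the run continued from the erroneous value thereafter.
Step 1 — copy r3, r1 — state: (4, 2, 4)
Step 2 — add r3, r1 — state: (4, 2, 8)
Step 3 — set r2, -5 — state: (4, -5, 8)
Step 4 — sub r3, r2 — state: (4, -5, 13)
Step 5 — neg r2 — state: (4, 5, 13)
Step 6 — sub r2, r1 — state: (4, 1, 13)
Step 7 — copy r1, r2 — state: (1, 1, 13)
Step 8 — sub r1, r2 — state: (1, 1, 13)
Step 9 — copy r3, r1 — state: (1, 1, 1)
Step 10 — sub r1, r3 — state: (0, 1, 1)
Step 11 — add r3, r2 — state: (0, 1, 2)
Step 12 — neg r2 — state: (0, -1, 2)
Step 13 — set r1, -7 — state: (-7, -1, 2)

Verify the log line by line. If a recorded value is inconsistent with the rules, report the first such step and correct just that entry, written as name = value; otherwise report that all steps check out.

step 8, r1 = 0

Step 1: r3 = 4 — consistent with the log.
Step 2: r3 = 4 + 4 = 8 — in agreement.
Step 3: r2 = -5 — in agreement.
Step 4: r3 = 8 - -5 = 13 — consistent with the log.
Step 5: r2 = -(-5) = 5 — consistent with the log.
Step 6: r2 = 5 - 4 = 1 — no discrepancy.
Step 7: r1 = 1 — consistent with the log.
Step 8: r1 = 1 - 1 = 0 — a discrepancy with the log.
So the first discrepancy is step 8, where the right value is r1 = 0.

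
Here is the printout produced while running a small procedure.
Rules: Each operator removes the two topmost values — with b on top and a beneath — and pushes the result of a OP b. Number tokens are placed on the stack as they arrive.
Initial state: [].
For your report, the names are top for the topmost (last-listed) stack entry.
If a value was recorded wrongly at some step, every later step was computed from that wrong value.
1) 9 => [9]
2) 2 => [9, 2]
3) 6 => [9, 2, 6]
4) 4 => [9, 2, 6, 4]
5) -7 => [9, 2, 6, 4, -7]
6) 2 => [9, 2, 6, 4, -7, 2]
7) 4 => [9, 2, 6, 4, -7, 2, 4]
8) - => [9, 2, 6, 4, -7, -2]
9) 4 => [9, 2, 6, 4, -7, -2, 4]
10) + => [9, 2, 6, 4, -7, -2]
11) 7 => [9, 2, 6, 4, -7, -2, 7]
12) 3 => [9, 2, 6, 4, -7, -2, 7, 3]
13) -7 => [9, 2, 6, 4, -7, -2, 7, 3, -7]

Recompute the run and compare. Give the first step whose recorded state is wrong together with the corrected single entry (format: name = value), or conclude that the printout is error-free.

1. push 9: top = 9 (exactly as logged)
2. push 2: top = 2 (agrees with the printout)
3. push 6: top = 6 (same as recorded)
4. push 4: top = 4 (consistent with the printout)
5. push -7: top = -7 (checks out)
6. push 2: top = 2 (agrees with the printout)
7. push 4: top = 4 (checks out)
8. 2 - 4 = -2 (confirmed correct)
9. push 4: top = 4 (consistent with the printout)
10. -2 + 4 = 2 (the printout disagrees here)
So the first discrepancy is step 10, where the right value is top = 2.

step 10, top = 2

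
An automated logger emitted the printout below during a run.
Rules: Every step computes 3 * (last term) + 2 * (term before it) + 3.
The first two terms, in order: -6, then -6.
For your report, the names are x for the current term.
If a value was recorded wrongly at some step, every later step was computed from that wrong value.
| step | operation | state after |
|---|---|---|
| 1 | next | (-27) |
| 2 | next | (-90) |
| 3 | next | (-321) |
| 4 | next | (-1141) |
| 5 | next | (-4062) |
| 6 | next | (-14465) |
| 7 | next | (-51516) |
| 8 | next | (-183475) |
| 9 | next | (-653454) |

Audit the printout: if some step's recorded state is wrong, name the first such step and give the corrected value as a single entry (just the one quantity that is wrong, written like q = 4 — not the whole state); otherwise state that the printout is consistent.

step 4, x = -1140

Step 1: x = 3*(-6) + (2)*(-6) + (3) = -27 — same as recorded.
Step 2: x = 3*(-27) + (2)*(-6) + (3) = -90 — checks out.
Step 3: x = 3*(-90) + (2)*(-27) + (3) = -321 — same as recorded.
Step 4: x = 3*(-321) + (2)*(-90) + (3) = -1140 — a discrepancy with the printout.
The earliest wrong entry is at step 4: it should read x = -1140.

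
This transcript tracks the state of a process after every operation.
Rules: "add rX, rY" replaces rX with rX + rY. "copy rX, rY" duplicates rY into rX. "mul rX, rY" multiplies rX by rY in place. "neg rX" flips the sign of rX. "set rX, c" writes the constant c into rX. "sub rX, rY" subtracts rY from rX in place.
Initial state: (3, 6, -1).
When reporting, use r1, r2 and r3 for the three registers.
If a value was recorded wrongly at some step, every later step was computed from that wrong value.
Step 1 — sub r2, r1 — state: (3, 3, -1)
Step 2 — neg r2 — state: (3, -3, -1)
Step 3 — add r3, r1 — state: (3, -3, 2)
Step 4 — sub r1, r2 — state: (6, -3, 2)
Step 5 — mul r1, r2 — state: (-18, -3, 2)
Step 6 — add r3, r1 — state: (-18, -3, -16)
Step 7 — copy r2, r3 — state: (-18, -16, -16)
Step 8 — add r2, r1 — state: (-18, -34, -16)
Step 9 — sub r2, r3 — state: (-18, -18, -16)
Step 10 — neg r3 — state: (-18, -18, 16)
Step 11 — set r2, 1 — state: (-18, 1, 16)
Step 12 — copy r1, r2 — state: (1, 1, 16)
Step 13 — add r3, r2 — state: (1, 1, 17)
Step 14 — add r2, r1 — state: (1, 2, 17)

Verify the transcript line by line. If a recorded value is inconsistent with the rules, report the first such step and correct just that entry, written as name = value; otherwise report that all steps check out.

Recomputing the run from the initial state:
step 1: r1 = 3, r2 = 3, r3 = -1
step 2: r1 = 3, r2 = -3, r3 = -1
step 3: r1 = 3, r2 = -3, r3 = 2
step 4: r1 = 6, r2 = -3, r3 = 2
step 5: r1 = -18, r2 = -3, r3 = 2
step 6: r1 = -18, r2 = -3, r3 = -16
step 7: r1 = -18, r2 = -16, r3 = -16
step 8: r1 = -18, r2 = -34, r3 = -16
step 9: r1 = -18, r2 = -18, r3 = -16
step 10: r1 = -18, r2 = -18, r3 = 16
step 11: r1 = -18, r2 = 1, r3 = 16
step 12: r1 = 1, r2 = 1, r3 = 16
step 13: r1 = 1, r2 = 1, r3 = 17
step 14: r1 = 1, r2 = 2, r3 = 17
This matches the transcript at every step.

no error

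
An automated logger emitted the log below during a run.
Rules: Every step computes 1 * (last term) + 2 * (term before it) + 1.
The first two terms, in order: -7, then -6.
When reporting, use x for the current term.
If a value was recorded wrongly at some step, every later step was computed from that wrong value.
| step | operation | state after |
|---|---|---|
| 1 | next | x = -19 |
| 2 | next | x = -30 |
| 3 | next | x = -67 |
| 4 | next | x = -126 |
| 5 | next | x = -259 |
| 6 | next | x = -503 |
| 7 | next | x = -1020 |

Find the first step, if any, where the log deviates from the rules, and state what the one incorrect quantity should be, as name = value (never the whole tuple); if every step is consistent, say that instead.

step 6, x = -510

Recomputing the run from the initial state:
step 1: x = -19
step 2: x = -30
step 3: x = -67
step 4: x = -126
step 5: x = -259
step 6: x = -510
step 7: x = -1027
The first disagreement with the log is at step 6, where the value should be x = -510.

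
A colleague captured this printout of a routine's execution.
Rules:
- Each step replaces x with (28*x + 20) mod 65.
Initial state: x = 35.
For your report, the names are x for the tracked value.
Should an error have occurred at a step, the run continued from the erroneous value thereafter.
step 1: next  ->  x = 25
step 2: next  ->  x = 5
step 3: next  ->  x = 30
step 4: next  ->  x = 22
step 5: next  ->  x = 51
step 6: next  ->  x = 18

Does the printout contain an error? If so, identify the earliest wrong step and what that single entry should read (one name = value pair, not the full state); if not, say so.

Recomputing the run from the initial state:
step 1: x = 25
step 2: x = 5
step 3: x = 30
step 4: x = 15
step 5: x = 50
step 6: x = 55
The first disagreement with the printout is at step 4, where the value should be x = 15.

step 4, x = 15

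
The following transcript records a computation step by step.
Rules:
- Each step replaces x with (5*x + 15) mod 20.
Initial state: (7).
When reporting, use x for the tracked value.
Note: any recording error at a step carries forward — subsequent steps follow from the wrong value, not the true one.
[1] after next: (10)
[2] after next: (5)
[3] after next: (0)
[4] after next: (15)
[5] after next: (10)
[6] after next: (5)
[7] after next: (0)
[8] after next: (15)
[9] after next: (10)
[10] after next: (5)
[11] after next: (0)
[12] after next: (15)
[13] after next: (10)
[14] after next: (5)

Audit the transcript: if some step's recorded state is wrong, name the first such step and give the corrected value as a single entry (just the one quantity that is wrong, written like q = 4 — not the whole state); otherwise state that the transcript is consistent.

no error

Step 1: x = (5*7 + 15) mod 20 = 10 — in agreement.
Step 2: x = (5*10 + 15) mod 20 = 5 — verified.
Step 3: x = (5*5 + 15) mod 20 = 0 — checks out.
Step 4: x = (5*0 + 15) mod 20 = 15 — same as recorded.
Step 5: x = (5*15 + 15) mod 20 = 10 — checks out.
Step 6: x = (5*10 + 15) mod 20 = 5 — in agreement.
Step 7: x = (5*5 + 15) mod 20 = 0 — consistent with the transcript.
Step 8: x = (5*0 + 15) mod 20 = 15 — matches.
Step 9: x = (5*15 + 15) mod 20 = 10 — consistent with the transcript.
Step 10: x = (5*10 + 15) mod 20 = 5 — consistent with the transcript.
Step 11: x = (5*5 + 15) mod 20 = 0 — in agreement.
Step 12: x = (5*0 + 15) mod 20 = 15 — verified.
Step 13: x = (5*15 + 15) mod 20 = 10 — consistent with the transcript.
Step 14: x = (5*10 + 15) mod 20 = 5 — matches.
No step deviates from the rules.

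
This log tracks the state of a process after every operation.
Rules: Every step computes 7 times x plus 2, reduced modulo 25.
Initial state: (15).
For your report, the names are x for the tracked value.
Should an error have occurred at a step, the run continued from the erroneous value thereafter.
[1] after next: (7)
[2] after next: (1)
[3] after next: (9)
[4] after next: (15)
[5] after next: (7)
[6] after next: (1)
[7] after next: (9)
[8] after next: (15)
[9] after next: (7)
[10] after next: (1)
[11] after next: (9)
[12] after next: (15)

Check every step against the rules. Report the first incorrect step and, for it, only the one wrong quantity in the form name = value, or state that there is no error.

Recomputing the run from the initial state:
step 1: x = 7
step 2: x = 1
step 3: x = 9
step 4: x = 15
step 5: x = 7
step 6: x = 1
step 7: x = 9
step 8: x = 15
step 9: x = 7
step 10: x = 1
step 11: x = 9
step 12: x = 15
This matches the log at every step.

no error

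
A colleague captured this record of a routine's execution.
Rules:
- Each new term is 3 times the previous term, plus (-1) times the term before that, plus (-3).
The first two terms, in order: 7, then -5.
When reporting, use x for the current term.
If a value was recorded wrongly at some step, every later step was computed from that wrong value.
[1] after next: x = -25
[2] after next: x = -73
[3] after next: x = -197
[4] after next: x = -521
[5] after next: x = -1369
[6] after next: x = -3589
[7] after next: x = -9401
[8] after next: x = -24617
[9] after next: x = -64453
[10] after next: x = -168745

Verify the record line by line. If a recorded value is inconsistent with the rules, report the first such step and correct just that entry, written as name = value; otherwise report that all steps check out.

no error

Recomputing the run from the initial state:
step 1: x = -25
step 2: x = -73
step 3: x = -197
step 4: x = -521
step 5: x = -1369
step 6: x = -3589
step 7: x = -9401
step 8: x = -24617
step 9: x = -64453
step 10: x = -168745
This matches the record at every step.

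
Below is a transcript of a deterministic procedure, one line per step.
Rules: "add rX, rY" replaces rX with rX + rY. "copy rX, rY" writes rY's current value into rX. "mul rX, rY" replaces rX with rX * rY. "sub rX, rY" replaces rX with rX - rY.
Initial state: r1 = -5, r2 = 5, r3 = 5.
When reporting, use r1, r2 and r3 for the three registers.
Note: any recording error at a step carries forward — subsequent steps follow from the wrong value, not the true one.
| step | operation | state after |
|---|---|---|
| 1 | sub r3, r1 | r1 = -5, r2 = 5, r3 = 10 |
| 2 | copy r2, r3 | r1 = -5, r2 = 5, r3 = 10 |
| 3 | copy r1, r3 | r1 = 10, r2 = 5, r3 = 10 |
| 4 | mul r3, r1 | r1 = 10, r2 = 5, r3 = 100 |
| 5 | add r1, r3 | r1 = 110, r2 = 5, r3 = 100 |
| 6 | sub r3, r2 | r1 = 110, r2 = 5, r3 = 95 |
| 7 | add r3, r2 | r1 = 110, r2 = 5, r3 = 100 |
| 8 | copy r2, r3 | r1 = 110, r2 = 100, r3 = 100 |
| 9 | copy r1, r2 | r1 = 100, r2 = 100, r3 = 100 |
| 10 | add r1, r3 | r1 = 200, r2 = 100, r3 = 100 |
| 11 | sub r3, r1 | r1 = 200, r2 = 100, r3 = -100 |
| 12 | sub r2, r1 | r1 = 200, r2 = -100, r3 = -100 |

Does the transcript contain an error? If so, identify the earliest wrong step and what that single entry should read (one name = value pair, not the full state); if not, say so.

Recomputing the run from the initial state:
step 1: r1 = -5, r2 = 5, r3 = 10
step 2: r1 = -5, r2 = 10, r3 = 10
step 3: r1 = 10, r2 = 10, r3 = 10
step 4: r1 = 10, r2 = 10, r3 = 100
step 5: r1 = 110, r2 = 10, r3 = 100
step 6: r1 = 110, r2 = 10, r3 = 90
step 7: r1 = 110, r2 = 10, r3 = 100
step 8: r1 = 110, r2 = 100, r3 = 100
step 9: r1 = 100, r2 = 100, r3 = 100
step 10: r1 = 200, r2 = 100, r3 = 100
step 11: r1 = 200, r2 = 100, r3 = -100
step 12: r1 = 200, r2 = -100, r3 = -100
The first disagreement with the transcript is at step 2, where the value should be r2 = 10.

step 2, r2 = 10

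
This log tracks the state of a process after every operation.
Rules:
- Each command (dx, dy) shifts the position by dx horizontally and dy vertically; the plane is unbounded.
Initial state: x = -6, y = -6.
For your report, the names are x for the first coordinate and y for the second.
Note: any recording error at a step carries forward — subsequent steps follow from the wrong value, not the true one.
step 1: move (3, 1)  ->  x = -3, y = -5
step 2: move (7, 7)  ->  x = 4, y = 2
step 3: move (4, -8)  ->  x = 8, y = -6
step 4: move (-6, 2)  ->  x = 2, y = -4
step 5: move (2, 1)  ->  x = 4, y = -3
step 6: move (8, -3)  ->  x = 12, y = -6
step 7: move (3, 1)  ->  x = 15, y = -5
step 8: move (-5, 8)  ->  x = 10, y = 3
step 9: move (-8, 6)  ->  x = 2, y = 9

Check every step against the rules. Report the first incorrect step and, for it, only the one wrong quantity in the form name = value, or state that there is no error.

Step 1: x = -6 + (3) = -3, y = -6 + (1) = -5 — agrees with the log.
Step 2: x = -3 + (7) = 4, y = -5 + (7) = 2 — no discrepancy.
Step 3: x = 4 + (4) = 8, y = 2 + (-8) = -6 — exactly as logged.
Step 4: x = 8 + (-6) = 2, y = -6 + (2) = -4 — agrees with the log.
Step 5: x = 2 + (2) = 4, y = -4 + (1) = -3 — in agreement.
Step 6: x = 4 + (8) = 12, y = -3 + (-3) = -6 — same as recorded.
Step 7: x = 12 + (3) = 15, y = -6 + (1) = -5 — agrees with the log.
Step 8: x = 15 + (-5) = 10, y = -5 + (8) = 3 — consistent with the log.
Step 9: x = 10 + (-8) = 2, y = 3 + (6) = 9 — consistent with the log.
No step deviates from the rules.

no error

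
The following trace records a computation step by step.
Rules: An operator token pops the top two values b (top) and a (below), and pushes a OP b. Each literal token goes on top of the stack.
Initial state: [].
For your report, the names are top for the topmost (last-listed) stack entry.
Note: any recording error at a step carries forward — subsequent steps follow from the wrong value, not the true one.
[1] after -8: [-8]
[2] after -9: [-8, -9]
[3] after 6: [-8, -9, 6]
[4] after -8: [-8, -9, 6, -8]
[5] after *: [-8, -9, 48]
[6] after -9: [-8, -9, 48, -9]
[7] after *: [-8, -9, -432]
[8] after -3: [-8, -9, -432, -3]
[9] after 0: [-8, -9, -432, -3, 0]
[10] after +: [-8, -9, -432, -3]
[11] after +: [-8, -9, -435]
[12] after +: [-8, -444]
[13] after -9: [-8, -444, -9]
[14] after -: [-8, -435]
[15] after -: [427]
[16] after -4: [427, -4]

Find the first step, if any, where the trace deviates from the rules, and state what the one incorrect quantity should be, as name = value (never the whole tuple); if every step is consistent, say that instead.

Recomputing the run from the initial state:
step 1: [-8]
step 2: [-8, -9]
step 3: [-8, -9, 6]
step 4: [-8, -9, 6, -8]
step 5: [-8, -9, -48]
step 6: [-8, -9, -48, -9]
step 7: [-8, -9, 432]
step 8: [-8, -9, 432, -3]
step 9: [-8, -9, 432, -3, 0]
step 10: [-8, -9, 432, -3]
step 11: [-8, -9, 429]
step 12: [-8, 420]
step 13: [-8, 420, -9]
step 14: [-8, 429]
step 15: [-437]
step 16: [-437, -4]
The first disagreement with the trace is at step 5, where the value should be top = -48.

step 5, top = -48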